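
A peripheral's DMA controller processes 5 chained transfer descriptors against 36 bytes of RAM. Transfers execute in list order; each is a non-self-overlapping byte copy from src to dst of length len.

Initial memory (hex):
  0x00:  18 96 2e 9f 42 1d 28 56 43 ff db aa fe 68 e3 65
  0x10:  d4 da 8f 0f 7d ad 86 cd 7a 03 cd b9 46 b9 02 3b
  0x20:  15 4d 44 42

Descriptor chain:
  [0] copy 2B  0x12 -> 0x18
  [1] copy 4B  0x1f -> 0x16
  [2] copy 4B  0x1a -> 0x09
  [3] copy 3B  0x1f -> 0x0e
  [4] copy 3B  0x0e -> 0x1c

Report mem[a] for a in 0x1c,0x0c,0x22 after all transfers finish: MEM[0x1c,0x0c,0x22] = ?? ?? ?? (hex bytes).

[0] 0x12->0x18 len=2 : 8f 0f
[1] 0x1f->0x16 len=4 : 3b 15 4d 44
[2] 0x1a->0x09 len=4 : cd b9 46 b9
[3] 0x1f->0x0e len=3 : 3b 15 4d
[4] 0x0e->0x1c len=3 : 3b 15 4d
query mem[0x1c]=0x3b, mem[0x0c]=0xb9, mem[0x22]=0x44

MEM[0x1c,0x0c,0x22] = 3b b9 44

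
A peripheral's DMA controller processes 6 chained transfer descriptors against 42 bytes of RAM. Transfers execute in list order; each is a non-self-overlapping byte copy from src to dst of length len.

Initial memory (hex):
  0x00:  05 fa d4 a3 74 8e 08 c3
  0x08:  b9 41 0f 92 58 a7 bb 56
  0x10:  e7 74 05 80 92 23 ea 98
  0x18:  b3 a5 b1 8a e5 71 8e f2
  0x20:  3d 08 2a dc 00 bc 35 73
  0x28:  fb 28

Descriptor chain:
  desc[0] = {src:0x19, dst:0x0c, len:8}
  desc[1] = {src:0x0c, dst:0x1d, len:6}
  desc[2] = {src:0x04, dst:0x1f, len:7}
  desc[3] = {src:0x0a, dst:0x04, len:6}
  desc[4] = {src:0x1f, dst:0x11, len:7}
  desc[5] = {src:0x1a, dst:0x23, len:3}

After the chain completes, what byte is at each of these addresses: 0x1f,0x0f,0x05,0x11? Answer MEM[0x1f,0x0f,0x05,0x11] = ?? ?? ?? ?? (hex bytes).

MEM[0x1f,0x0f,0x05,0x11] = 74 e5 92 74

D0: mem[0x0c..0x13] <- [a5 b1 8a e5 71 8e f2 3d]
D1: mem[0x1d..0x22] <- [a5 b1 8a e5 71 8e]
D2: mem[0x1f..0x25] <- [74 8e 08 c3 b9 41 0f]
D3: mem[0x04..0x09] <- [0f 92 a5 b1 8a e5]
D4: mem[0x11..0x17] <- [74 8e 08 c3 b9 41 0f]
D5: mem[0x23..0x25] <- [b1 8a e5]
query mem[0x1f]=0x74, mem[0x0f]=0xe5, mem[0x05]=0x92, mem[0x11]=0x74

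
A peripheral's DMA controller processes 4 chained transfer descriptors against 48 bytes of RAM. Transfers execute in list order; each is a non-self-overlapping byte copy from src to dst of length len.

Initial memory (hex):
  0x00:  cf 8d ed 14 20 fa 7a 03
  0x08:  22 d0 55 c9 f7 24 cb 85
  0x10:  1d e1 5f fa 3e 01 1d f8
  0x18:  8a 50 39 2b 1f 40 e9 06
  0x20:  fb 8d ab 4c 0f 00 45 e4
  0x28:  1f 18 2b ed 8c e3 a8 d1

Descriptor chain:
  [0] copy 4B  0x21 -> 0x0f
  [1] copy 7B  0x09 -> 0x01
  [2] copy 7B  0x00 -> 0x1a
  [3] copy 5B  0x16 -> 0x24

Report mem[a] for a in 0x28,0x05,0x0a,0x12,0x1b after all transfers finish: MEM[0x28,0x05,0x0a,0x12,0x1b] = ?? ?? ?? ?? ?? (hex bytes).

MEM[0x28,0x05,0x0a,0x12,0x1b] = cf 24 55 0f d0

#0 dst[0x0f+4] := {0x8d,0xab,0x4c,0x0f}
#1 dst[0x01+7] := {0xd0,0x55,0xc9,0xf7,0x24,0xcb,0x8d}
#2 dst[0x1a+7] := {0xcf,0xd0,0x55,0xc9,0xf7,0x24,0xcb}
#3 dst[0x24+5] := {0x1d,0xf8,0x8a,0x50,0xcf}
query mem[0x28]=0xcf, mem[0x05]=0x24, mem[0x0a]=0x55, mem[0x12]=0x0f, mem[0x1b]=0xd0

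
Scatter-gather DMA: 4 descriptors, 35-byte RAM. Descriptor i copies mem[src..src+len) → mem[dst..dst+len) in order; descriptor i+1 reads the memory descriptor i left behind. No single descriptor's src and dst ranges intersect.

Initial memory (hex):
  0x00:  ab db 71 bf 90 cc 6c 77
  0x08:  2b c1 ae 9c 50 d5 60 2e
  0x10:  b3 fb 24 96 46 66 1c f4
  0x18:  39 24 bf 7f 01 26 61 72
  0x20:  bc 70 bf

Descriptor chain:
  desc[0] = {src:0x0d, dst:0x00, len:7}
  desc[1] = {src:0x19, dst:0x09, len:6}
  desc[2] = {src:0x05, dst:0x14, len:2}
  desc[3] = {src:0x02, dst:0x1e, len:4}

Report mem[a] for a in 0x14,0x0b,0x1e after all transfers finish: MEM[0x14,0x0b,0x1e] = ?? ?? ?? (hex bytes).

MEM[0x14,0x0b,0x1e] = 24 7f 2e

[0] 0x0d->0x00 len=7 : d5 60 2e b3 fb 24 96
[1] 0x19->0x09 len=6 : 24 bf 7f 01 26 61
[2] 0x05->0x14 len=2 : 24 96
[3] 0x02->0x1e len=4 : 2e b3 fb 24
query mem[0x14]=0x24, mem[0x0b]=0x7f, mem[0x1e]=0x2e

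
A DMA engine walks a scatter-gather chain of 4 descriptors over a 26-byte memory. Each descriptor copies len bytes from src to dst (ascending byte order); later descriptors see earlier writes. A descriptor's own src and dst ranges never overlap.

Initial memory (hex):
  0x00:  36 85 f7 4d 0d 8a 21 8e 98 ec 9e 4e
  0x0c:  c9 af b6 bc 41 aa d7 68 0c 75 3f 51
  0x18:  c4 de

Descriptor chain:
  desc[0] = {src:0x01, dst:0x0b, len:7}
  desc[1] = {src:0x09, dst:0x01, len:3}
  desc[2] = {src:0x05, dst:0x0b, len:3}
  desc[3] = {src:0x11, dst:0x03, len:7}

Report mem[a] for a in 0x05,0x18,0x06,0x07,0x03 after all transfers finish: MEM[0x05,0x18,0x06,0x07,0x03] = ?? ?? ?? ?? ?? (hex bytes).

MEM[0x05,0x18,0x06,0x07,0x03] = 68 c4 0c 75 8e

  after D0: wrote 7B at 0x0b = 85f74d0d8a218e
  after D1: wrote 3B at 0x01 = ec9e85
  after D2: wrote 3B at 0x0b = 8a218e
  after D3: wrote 7B at 0x03 = 8ed7680c753f51
query mem[0x05]=0x68, mem[0x18]=0xc4, mem[0x06]=0x0c, mem[0x07]=0x75, mem[0x03]=0x8e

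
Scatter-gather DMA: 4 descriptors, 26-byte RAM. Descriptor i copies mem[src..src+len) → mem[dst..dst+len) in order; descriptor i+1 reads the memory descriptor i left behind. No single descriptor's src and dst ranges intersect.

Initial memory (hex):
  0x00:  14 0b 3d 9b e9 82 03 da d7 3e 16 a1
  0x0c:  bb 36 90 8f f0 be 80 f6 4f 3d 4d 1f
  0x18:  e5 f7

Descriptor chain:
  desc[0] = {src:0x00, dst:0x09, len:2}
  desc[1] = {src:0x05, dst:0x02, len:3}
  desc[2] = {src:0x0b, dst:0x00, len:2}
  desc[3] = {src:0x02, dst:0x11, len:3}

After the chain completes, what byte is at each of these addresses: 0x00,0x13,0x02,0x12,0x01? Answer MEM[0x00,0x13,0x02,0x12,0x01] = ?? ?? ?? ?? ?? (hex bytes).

D0: mem[0x09..0x0a] <- [14 0b]
D1: mem[0x02..0x04] <- [82 03 da]
D2: mem[0x00..0x01] <- [a1 bb]
D3: mem[0x11..0x13] <- [82 03 da]
query mem[0x00]=0xa1, mem[0x13]=0xda, mem[0x02]=0x82, mem[0x12]=0x03, mem[0x01]=0xbb

MEM[0x00,0x13,0x02,0x12,0x01] = a1 da 82 03 bb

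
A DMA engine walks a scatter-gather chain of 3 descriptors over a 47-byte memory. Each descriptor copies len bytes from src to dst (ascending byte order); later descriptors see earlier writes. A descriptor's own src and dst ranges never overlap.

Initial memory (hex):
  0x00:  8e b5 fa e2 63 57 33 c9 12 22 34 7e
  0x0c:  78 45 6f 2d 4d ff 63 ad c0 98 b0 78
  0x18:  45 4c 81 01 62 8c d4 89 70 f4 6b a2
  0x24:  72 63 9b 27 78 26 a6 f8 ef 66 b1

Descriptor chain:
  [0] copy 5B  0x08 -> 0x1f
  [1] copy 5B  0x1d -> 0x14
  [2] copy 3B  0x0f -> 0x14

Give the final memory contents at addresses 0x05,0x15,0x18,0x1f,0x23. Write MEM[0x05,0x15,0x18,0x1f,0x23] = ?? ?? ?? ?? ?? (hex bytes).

  after D0: wrote 5B at 0x1f = 1222347e78
  after D1: wrote 5B at 0x14 = 8cd4122234
  after D2: wrote 3B at 0x14 = 2d4dff
query mem[0x05]=0x57, mem[0x15]=0x4d, mem[0x18]=0x34, mem[0x1f]=0x12, mem[0x23]=0x78

MEM[0x05,0x15,0x18,0x1f,0x23] = 57 4d 34 12 78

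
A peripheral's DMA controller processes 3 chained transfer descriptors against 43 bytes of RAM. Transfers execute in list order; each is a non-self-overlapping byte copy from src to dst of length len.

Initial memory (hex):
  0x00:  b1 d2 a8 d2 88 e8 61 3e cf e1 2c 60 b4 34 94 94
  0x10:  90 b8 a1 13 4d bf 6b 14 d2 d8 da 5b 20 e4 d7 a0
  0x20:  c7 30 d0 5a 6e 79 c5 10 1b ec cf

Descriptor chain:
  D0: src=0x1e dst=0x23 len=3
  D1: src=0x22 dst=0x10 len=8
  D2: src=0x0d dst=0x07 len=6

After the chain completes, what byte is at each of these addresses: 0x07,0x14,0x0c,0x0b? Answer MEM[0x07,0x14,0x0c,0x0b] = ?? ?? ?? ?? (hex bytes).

D0: mem[0x23..0x25] <- [d7 a0 c7]
D1: mem[0x10..0x17] <- [d0 d7 a0 c7 c5 10 1b ec]
D2: mem[0x07..0x0c] <- [34 94 94 d0 d7 a0]
query mem[0x07]=0x34, mem[0x14]=0xc5, mem[0x0c]=0xa0, mem[0x0b]=0xd7

MEM[0x07,0x14,0x0c,0x0b] = 34 c5 a0 d7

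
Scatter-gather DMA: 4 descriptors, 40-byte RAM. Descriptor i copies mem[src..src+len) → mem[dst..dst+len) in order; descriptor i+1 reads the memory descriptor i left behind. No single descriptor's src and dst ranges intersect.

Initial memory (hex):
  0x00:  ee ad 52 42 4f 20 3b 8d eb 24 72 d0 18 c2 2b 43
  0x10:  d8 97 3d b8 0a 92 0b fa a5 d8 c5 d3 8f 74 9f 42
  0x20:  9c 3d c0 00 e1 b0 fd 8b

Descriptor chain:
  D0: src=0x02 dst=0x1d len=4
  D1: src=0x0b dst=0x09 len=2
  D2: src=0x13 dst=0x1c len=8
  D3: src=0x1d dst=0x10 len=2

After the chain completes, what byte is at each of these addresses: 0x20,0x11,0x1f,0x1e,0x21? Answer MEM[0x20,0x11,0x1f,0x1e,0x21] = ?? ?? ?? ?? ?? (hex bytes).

D0: mem[0x1d..0x20] <- [52 42 4f 20]
D1: mem[0x09..0x0a] <- [d0 18]
D2: mem[0x1c..0x23] <- [b8 0a 92 0b fa a5 d8 c5]
D3: mem[0x10..0x11] <- [0a 92]
query mem[0x20]=0xfa, mem[0x11]=0x92, mem[0x1f]=0x0b, mem[0x1e]=0x92, mem[0x21]=0xa5

MEM[0x20,0x11,0x1f,0x1e,0x21] = fa 92 0b 92 a5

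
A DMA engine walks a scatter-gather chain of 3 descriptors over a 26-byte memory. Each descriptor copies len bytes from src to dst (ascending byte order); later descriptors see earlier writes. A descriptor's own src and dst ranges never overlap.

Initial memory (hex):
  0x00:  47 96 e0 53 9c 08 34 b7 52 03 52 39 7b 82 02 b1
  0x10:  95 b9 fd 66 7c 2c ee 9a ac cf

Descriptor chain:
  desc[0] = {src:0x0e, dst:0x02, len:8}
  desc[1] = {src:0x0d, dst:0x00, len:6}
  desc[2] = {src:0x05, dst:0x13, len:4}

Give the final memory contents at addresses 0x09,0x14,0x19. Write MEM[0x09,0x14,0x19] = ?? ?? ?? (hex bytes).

MEM[0x09,0x14,0x19] = 2c fd cf

[0] 0x0e->0x02 len=8 : 02 b1 95 b9 fd 66 7c 2c
[1] 0x0d->0x00 len=6 : 82 02 b1 95 b9 fd
[2] 0x05->0x13 len=4 : fd fd 66 7c
query mem[0x09]=0x2c, mem[0x14]=0xfd, mem[0x19]=0xcf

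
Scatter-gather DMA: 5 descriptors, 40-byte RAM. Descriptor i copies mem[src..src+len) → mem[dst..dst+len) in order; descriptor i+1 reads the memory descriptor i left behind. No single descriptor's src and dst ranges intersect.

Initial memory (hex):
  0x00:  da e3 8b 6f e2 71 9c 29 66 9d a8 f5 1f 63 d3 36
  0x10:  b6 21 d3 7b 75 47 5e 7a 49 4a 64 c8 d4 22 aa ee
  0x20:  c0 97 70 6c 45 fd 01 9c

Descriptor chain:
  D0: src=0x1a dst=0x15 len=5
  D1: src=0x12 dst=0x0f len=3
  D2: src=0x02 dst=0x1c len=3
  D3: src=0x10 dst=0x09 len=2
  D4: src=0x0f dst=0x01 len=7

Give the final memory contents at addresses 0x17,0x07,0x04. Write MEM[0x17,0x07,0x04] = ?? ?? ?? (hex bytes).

MEM[0x17,0x07,0x04] = d4 64 d3

  after D0: wrote 5B at 0x15 = 64c8d422aa
  after D1: wrote 3B at 0x0f = d37b75
  after D2: wrote 3B at 0x1c = 8b6fe2
  after D3: wrote 2B at 0x09 = 7b75
  after D4: wrote 7B at 0x01 = d37b75d37b7564
query mem[0x17]=0xd4, mem[0x07]=0x64, mem[0x04]=0xd3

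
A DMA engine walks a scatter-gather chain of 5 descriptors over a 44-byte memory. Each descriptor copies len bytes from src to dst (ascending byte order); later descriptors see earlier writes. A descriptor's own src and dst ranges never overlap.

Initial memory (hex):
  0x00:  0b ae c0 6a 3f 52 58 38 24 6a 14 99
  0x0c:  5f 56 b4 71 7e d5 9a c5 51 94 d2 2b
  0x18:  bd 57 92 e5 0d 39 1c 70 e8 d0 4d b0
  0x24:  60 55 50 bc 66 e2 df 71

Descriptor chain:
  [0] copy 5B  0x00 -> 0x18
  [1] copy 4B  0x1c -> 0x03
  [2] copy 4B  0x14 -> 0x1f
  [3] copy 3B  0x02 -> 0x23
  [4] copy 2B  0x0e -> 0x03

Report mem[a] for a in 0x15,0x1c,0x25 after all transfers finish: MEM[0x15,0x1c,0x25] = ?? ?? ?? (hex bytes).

MEM[0x15,0x1c,0x25] = 94 3f 39

#0 dst[0x18+5] := {0x0b,0xae,0xc0,0x6a,0x3f}
#1 dst[0x03+4] := {0x3f,0x39,0x1c,0x70}
#2 dst[0x1f+4] := {0x51,0x94,0xd2,0x2b}
#3 dst[0x23+3] := {0xc0,0x3f,0x39}
#4 dst[0x03+2] := {0xb4,0x71}
query mem[0x15]=0x94, mem[0x1c]=0x3f, mem[0x25]=0x39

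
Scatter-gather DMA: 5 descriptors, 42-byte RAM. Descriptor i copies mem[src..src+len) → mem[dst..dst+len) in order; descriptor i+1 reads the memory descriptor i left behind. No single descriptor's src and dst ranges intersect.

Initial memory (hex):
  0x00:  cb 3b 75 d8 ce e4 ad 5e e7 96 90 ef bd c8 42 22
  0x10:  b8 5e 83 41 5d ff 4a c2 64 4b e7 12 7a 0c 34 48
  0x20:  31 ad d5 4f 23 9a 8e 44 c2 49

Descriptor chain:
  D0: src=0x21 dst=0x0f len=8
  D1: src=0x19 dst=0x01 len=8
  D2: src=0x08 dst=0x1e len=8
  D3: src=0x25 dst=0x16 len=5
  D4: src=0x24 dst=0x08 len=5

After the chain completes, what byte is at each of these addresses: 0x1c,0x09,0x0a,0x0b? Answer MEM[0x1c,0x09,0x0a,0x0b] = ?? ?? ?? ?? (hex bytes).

  after D0: wrote 8B at 0x0f = add54f239a8e44c2
  after D1: wrote 8B at 0x01 = 4be7127a0c344831
  after D2: wrote 8B at 0x1e = 319690efbdc842ad
  after D3: wrote 5B at 0x16 = ad8e44c249
  after D4: wrote 5B at 0x08 = 42ad8e44c2
query mem[0x1c]=0x7a, mem[0x09]=0xad, mem[0x0a]=0x8e, mem[0x0b]=0x44

MEM[0x1c,0x09,0x0a,0x0b] = 7a ad 8e 44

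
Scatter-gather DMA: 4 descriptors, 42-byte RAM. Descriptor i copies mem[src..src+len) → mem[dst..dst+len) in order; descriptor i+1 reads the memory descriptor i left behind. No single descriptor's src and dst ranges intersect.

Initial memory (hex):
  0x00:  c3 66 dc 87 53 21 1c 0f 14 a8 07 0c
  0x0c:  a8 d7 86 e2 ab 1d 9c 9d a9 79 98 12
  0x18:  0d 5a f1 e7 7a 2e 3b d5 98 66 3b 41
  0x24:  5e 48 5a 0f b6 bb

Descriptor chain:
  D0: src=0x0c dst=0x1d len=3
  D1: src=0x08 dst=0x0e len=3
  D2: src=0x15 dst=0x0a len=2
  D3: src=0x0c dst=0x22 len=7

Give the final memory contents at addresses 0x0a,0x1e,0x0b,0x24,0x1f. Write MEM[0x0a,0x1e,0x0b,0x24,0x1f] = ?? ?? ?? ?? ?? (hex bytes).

#0 dst[0x1d+3] := {0xa8,0xd7,0x86}
#1 dst[0x0e+3] := {0x14,0xa8,0x07}
#2 dst[0x0a+2] := {0x79,0x98}
#3 dst[0x22+7] := {0xa8,0xd7,0x14,0xa8,0x07,0x1d,0x9c}
query mem[0x0a]=0x79, mem[0x1e]=0xd7, mem[0x0b]=0x98, mem[0x24]=0x14, mem[0x1f]=0x86

MEM[0x0a,0x1e,0x0b,0x24,0x1f] = 79 d7 98 14 86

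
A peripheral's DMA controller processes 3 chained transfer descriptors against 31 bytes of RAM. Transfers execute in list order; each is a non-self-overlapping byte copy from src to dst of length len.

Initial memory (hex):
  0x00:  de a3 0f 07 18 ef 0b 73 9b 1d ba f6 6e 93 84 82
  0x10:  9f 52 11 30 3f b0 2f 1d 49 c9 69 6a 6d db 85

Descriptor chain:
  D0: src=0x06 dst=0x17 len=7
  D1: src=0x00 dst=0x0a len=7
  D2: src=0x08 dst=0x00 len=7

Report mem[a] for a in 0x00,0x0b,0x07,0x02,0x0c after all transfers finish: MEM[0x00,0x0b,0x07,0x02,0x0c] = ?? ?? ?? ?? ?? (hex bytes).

#0 dst[0x17+7] := {0x0b,0x73,0x9b,0x1d,0xba,0xf6,0x6e}
#1 dst[0x0a+7] := {0xde,0xa3,0x0f,0x07,0x18,0xef,0x0b}
#2 dst[0x00+7] := {0x9b,0x1d,0xde,0xa3,0x0f,0x07,0x18}
query mem[0x00]=0x9b, mem[0x0b]=0xa3, mem[0x07]=0x73, mem[0x02]=0xde, mem[0x0c]=0x0f

MEM[0x00,0x0b,0x07,0x02,0x0c] = 9b a3 73 de 0f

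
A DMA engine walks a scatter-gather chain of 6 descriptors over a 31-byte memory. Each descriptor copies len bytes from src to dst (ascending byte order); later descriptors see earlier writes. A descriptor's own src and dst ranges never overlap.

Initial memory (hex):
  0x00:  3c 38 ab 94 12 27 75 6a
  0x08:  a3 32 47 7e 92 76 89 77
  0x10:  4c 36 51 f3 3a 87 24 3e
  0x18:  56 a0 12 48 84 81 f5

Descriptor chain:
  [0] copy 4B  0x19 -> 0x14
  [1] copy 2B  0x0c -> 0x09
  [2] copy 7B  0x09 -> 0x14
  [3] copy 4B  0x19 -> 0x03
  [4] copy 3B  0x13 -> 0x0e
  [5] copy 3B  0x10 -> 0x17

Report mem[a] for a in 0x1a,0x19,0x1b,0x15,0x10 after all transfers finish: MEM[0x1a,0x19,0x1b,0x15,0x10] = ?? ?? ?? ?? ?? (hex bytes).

MEM[0x1a,0x19,0x1b,0x15,0x10] = 77 51 48 76 76

#0 dst[0x14+4] := {0xa0,0x12,0x48,0x84}
#1 dst[0x09+2] := {0x92,0x76}
#2 dst[0x14+7] := {0x92,0x76,0x7e,0x92,0x76,0x89,0x77}
#3 dst[0x03+4] := {0x89,0x77,0x48,0x84}
#4 dst[0x0e+3] := {0xf3,0x92,0x76}
#5 dst[0x17+3] := {0x76,0x36,0x51}
query mem[0x1a]=0x77, mem[0x19]=0x51, mem[0x1b]=0x48, mem[0x15]=0x76, mem[0x10]=0x76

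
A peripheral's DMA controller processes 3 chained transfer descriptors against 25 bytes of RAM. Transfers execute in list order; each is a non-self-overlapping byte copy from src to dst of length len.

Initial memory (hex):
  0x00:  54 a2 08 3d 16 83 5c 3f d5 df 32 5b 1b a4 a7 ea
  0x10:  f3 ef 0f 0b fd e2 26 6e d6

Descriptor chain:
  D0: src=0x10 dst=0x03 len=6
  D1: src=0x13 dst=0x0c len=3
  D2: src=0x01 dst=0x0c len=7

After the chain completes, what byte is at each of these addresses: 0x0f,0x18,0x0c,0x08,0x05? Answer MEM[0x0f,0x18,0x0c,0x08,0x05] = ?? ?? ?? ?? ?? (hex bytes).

D0: mem[0x03..0x08] <- [f3 ef 0f 0b fd e2]
D1: mem[0x0c..0x0e] <- [0b fd e2]
D2: mem[0x0c..0x12] <- [a2 08 f3 ef 0f 0b fd]
query mem[0x0f]=0xef, mem[0x18]=0xd6, mem[0x0c]=0xa2, mem[0x08]=0xe2, mem[0x05]=0x0f

MEM[0x0f,0x18,0x0c,0x08,0x05] = ef d6 a2 e2 0f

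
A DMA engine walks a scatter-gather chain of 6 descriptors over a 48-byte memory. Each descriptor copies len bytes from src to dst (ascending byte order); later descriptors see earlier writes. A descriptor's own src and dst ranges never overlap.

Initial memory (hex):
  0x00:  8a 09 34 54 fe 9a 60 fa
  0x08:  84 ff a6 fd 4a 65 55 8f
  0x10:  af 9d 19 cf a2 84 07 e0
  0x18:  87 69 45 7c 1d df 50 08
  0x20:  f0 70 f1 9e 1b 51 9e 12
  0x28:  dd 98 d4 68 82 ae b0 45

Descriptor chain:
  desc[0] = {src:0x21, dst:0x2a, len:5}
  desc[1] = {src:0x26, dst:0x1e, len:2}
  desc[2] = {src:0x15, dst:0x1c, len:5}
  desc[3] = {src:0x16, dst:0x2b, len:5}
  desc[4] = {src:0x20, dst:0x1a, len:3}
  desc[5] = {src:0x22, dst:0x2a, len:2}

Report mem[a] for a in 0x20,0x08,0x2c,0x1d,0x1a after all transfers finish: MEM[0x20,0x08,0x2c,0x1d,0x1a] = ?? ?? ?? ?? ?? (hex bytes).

  after D0: wrote 5B at 0x2a = 70f19e1b51
  after D1: wrote 2B at 0x1e = 9e12
  after D2: wrote 5B at 0x1c = 8407e08769
  after D3: wrote 5B at 0x2b = 07e0876945
  after D4: wrote 3B at 0x1a = 6970f1
  after D5: wrote 2B at 0x2a = f19e
query mem[0x20]=0x69, mem[0x08]=0x84, mem[0x2c]=0xe0, mem[0x1d]=0x07, mem[0x1a]=0x69

MEM[0x20,0x08,0x2c,0x1d,0x1a] = 69 84 e0 07 69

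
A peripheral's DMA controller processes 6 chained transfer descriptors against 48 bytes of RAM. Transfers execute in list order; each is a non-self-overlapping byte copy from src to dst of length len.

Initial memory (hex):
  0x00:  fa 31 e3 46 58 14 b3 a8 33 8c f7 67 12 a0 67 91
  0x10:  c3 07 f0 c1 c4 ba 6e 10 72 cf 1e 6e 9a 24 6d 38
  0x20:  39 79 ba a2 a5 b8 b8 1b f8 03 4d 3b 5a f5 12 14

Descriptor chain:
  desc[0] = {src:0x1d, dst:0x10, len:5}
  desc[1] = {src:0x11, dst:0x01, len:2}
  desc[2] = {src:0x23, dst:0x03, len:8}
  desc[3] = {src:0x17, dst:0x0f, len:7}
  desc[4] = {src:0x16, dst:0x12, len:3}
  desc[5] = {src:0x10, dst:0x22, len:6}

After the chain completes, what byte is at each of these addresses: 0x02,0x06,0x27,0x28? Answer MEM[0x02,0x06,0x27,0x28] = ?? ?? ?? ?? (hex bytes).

  after D0: wrote 5B at 0x10 = 246d383979
  after D1: wrote 2B at 0x01 = 6d38
  after D2: wrote 8B at 0x03 = a2a5b8b81bf8034d
  after D3: wrote 7B at 0x0f = 1072cf1e6e9a24
  after D4: wrote 3B at 0x12 = 6e1072
  after D5: wrote 6B at 0x22 = 72cf6e107224
query mem[0x02]=0x38, mem[0x06]=0xb8, mem[0x27]=0x24, mem[0x28]=0xf8

MEM[0x02,0x06,0x27,0x28] = 38 b8 24 f8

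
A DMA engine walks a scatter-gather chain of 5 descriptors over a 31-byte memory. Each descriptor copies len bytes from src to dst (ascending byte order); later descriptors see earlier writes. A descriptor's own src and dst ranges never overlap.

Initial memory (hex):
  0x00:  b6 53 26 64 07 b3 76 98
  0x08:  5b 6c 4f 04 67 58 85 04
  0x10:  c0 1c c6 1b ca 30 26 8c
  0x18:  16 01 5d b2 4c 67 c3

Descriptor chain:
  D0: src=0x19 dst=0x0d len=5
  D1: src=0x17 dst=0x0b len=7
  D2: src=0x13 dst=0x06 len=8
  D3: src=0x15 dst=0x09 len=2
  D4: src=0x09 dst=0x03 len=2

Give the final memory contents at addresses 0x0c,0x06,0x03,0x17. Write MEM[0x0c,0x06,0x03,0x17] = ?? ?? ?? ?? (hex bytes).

[0] 0x19->0x0d len=5 : 01 5d b2 4c 67
[1] 0x17->0x0b len=7 : 8c 16 01 5d b2 4c 67
[2] 0x13->0x06 len=8 : 1b ca 30 26 8c 16 01 5d
[3] 0x15->0x09 len=2 : 30 26
[4] 0x09->0x03 len=2 : 30 26
query mem[0x0c]=0x01, mem[0x06]=0x1b, mem[0x03]=0x30, mem[0x17]=0x8c

MEM[0x0c,0x06,0x03,0x17] = 01 1b 30 8c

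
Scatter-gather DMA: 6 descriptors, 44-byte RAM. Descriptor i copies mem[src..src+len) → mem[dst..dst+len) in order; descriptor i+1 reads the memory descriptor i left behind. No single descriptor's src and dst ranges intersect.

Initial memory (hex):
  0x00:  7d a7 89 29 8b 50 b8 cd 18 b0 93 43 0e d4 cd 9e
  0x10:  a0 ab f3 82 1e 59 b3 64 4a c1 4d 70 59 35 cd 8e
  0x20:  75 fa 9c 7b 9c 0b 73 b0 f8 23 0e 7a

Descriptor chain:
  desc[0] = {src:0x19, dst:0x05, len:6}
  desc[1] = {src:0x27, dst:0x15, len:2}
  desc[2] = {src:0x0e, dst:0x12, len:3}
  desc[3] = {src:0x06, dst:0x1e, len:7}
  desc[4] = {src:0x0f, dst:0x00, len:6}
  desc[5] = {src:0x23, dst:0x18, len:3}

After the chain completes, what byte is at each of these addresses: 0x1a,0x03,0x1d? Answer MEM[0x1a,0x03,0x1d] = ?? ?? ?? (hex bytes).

MEM[0x1a,0x03,0x1d] = 0b cd 35

  after D0: wrote 6B at 0x05 = c14d705935cd
  after D1: wrote 2B at 0x15 = b0f8
  after D2: wrote 3B at 0x12 = cd9ea0
  after D3: wrote 7B at 0x1e = 4d705935cd430e
  after D4: wrote 6B at 0x00 = 9ea0abcd9ea0
  after D5: wrote 3B at 0x18 = 430e0b
query mem[0x1a]=0x0b, mem[0x03]=0xcd, mem[0x1d]=0x35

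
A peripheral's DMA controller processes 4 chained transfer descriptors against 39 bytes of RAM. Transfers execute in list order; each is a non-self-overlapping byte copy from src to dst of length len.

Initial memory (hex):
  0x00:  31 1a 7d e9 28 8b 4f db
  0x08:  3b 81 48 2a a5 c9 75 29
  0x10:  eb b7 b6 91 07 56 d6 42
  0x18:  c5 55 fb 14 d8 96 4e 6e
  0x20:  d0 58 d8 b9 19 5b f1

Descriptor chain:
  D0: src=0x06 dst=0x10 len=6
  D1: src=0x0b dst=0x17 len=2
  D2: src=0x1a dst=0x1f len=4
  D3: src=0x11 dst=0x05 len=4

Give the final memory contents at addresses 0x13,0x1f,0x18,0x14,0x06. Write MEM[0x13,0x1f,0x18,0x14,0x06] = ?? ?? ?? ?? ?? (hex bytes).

D0: mem[0x10..0x15] <- [4f db 3b 81 48 2a]
D1: mem[0x17..0x18] <- [2a a5]
D2: mem[0x1f..0x22] <- [fb 14 d8 96]
D3: mem[0x05..0x08] <- [db 3b 81 48]
query mem[0x13]=0x81, mem[0x1f]=0xfb, mem[0x18]=0xa5, mem[0x14]=0x48, mem[0x06]=0x3b

MEM[0x13,0x1f,0x18,0x14,0x06] = 81 fb a5 48 3b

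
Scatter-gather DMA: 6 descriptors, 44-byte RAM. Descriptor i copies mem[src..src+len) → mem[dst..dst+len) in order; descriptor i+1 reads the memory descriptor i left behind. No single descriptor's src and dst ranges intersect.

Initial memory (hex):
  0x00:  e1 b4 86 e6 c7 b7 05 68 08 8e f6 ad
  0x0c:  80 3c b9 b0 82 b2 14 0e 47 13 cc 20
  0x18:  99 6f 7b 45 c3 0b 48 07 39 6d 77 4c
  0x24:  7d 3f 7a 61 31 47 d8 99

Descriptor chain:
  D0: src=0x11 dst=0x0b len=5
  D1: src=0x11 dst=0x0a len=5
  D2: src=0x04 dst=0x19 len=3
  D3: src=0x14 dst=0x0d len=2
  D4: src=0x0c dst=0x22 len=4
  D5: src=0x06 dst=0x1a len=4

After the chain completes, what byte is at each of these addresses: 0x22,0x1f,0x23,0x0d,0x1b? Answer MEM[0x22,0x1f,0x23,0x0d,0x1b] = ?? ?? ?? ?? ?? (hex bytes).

  after D0: wrote 5B at 0x0b = b2140e4713
  after D1: wrote 5B at 0x0a = b2140e4713
  after D2: wrote 3B at 0x19 = c7b705
  after D3: wrote 2B at 0x0d = 4713
  after D4: wrote 4B at 0x22 = 0e471313
  after D5: wrote 4B at 0x1a = 0568088e
query mem[0x22]=0x0e, mem[0x1f]=0x07, mem[0x23]=0x47, mem[0x0d]=0x47, mem[0x1b]=0x68

MEM[0x22,0x1f,0x23,0x0d,0x1b] = 0e 07 47 47 68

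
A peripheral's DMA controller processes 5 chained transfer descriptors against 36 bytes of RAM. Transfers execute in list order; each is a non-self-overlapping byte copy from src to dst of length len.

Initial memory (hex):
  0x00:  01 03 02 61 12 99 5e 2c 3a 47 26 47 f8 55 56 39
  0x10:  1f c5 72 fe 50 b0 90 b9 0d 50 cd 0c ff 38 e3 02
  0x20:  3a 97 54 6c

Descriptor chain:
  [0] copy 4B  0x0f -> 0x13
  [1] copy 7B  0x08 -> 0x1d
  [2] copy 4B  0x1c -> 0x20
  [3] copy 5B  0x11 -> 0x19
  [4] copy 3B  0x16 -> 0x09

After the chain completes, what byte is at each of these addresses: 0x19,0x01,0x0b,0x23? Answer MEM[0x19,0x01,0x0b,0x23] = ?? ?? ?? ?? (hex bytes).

  after D0: wrote 4B at 0x13 = 391fc572
  after D1: wrote 7B at 0x1d = 3a472647f85556
  after D2: wrote 4B at 0x20 = ff3a4726
  after D3: wrote 5B at 0x19 = c572391fc5
  after D4: wrote 3B at 0x09 = 72b90d
query mem[0x19]=0xc5, mem[0x01]=0x03, mem[0x0b]=0x0d, mem[0x23]=0x26

MEM[0x19,0x01,0x0b,0x23] = c5 03 0d 26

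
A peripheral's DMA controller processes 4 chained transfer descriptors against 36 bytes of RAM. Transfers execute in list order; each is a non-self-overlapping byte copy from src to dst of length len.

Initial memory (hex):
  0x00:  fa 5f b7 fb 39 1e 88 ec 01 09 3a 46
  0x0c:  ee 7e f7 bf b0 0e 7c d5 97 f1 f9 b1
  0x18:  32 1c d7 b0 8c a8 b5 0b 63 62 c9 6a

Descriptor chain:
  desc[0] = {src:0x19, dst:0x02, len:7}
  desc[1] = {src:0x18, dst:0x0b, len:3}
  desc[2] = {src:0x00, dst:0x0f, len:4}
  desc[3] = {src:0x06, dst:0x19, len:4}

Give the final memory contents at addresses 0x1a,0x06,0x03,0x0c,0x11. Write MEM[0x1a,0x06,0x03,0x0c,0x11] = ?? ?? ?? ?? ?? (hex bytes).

#0 dst[0x02+7] := {0x1c,0xd7,0xb0,0x8c,0xa8,0xb5,0x0b}
#1 dst[0x0b+3] := {0x32,0x1c,0xd7}
#2 dst[0x0f+4] := {0xfa,0x5f,0x1c,0xd7}
#3 dst[0x19+4] := {0xa8,0xb5,0x0b,0x09}
query mem[0x1a]=0xb5, mem[0x06]=0xa8, mem[0x03]=0xd7, mem[0x0c]=0x1c, mem[0x11]=0x1c

MEM[0x1a,0x06,0x03,0x0c,0x11] = b5 a8 d7 1c 1c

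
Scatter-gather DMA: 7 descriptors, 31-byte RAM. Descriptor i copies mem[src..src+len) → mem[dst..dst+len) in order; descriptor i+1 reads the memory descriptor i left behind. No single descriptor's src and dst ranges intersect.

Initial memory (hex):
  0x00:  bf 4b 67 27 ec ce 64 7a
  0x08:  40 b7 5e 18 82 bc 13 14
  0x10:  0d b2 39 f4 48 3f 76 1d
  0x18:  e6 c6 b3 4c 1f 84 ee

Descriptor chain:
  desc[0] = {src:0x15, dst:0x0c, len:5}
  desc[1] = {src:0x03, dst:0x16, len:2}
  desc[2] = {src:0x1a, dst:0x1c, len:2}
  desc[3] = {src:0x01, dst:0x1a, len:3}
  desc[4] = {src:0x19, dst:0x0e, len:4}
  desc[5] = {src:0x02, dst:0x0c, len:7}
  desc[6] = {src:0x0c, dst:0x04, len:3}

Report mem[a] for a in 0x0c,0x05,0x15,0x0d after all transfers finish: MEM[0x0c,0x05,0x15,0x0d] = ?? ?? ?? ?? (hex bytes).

D0: mem[0x0c..0x10] <- [3f 76 1d e6 c6]
D1: mem[0x16..0x17] <- [27 ec]
D2: mem[0x1c..0x1d] <- [b3 4c]
D3: mem[0x1a..0x1c] <- [4b 67 27]
D4: mem[0x0e..0x11] <- [c6 4b 67 27]
D5: mem[0x0c..0x12] <- [67 27 ec ce 64 7a 40]
D6: mem[0x04..0x06] <- [67 27 ec]
query mem[0x0c]=0x67, mem[0x05]=0x27, mem[0x15]=0x3f, mem[0x0d]=0x27

MEM[0x0c,0x05,0x15,0x0d] = 67 27 3f 27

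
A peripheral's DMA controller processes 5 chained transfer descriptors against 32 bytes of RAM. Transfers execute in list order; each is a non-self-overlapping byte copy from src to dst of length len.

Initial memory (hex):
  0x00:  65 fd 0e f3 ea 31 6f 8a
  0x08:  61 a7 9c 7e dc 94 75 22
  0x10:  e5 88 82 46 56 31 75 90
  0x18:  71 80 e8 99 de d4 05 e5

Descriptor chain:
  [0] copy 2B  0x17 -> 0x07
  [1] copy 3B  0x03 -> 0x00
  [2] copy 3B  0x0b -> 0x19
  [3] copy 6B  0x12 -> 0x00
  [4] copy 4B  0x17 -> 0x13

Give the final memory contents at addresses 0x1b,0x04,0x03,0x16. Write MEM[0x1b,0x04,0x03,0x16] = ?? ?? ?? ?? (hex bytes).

#0 dst[0x07+2] := {0x90,0x71}
#1 dst[0x00+3] := {0xf3,0xea,0x31}
#2 dst[0x19+3] := {0x7e,0xdc,0x94}
#3 dst[0x00+6] := {0x82,0x46,0x56,0x31,0x75,0x90}
#4 dst[0x13+4] := {0x90,0x71,0x7e,0xdc}
query mem[0x1b]=0x94, mem[0x04]=0x75, mem[0x03]=0x31, mem[0x16]=0xdc

MEM[0x1b,0x04,0x03,0x16] = 94 75 31 dc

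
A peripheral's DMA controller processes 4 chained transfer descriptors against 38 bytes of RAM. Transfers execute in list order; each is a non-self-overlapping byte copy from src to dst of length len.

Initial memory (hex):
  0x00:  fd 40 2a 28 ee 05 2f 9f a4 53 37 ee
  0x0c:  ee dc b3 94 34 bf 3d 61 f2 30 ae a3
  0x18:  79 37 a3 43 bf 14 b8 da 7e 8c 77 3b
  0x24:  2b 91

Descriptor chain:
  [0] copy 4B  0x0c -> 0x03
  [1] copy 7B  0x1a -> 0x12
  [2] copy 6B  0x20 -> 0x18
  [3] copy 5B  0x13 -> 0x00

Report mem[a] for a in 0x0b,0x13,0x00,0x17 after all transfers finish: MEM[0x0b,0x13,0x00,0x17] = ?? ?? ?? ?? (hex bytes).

[0] 0x0c->0x03 len=4 : ee dc b3 94
[1] 0x1a->0x12 len=7 : a3 43 bf 14 b8 da 7e
[2] 0x20->0x18 len=6 : 7e 8c 77 3b 2b 91
[3] 0x13->0x00 len=5 : 43 bf 14 b8 da
query mem[0x0b]=0xee, mem[0x13]=0x43, mem[0x00]=0x43, mem[0x17]=0xda

MEM[0x0b,0x13,0x00,0x17] = ee 43 43 da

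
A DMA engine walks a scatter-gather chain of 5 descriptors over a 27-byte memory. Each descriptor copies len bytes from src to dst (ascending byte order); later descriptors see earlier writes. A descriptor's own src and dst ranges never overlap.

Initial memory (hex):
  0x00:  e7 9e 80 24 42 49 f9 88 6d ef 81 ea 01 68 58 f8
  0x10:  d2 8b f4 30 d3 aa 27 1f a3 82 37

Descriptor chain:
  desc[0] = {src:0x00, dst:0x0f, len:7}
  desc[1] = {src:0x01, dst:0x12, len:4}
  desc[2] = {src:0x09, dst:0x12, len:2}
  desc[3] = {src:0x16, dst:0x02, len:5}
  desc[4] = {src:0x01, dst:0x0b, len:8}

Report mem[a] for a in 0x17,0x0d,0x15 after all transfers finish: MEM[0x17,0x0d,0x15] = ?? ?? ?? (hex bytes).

MEM[0x17,0x0d,0x15] = 1f 1f 42

  after D0: wrote 7B at 0x0f = e79e80244249f9
  after D1: wrote 4B at 0x12 = 9e802442
  after D2: wrote 2B at 0x12 = ef81
  after D3: wrote 5B at 0x02 = 271fa38237
  after D4: wrote 8B at 0x0b = 9e271fa38237886d
query mem[0x17]=0x1f, mem[0x0d]=0x1f, mem[0x15]=0x42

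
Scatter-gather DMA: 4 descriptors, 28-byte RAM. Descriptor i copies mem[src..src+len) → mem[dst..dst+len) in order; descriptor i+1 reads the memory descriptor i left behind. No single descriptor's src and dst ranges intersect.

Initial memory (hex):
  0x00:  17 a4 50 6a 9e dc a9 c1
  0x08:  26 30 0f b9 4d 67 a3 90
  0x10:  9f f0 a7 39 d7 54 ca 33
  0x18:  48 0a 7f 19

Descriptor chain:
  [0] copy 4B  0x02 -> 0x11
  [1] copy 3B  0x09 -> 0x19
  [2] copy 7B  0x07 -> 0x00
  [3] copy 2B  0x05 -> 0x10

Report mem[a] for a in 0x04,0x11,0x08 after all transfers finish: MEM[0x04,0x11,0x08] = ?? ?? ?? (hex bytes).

MEM[0x04,0x11,0x08] = b9 67 26

  after D0: wrote 4B at 0x11 = 506a9edc
  after D1: wrote 3B at 0x19 = 300fb9
  after D2: wrote 7B at 0x00 = c126300fb94d67
  after D3: wrote 2B at 0x10 = 4d67
query mem[0x04]=0xb9, mem[0x11]=0x67, mem[0x08]=0x26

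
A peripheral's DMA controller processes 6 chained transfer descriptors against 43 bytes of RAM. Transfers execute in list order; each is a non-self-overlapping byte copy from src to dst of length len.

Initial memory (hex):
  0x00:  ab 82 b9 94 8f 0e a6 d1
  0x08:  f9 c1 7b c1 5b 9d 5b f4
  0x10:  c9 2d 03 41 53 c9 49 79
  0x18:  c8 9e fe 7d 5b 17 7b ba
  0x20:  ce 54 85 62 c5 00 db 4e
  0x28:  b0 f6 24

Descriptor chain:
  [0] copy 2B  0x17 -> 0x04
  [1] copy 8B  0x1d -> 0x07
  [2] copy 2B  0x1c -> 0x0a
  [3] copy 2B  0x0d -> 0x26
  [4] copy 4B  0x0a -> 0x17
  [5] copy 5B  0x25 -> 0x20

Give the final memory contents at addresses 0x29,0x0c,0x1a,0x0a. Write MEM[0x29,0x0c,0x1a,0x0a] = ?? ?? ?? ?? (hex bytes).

#0 dst[0x04+2] := {0x79,0xc8}
#1 dst[0x07+8] := {0x17,0x7b,0xba,0xce,0x54,0x85,0x62,0xc5}
#2 dst[0x0a+2] := {0x5b,0x17}
#3 dst[0x26+2] := {0x62,0xc5}
#4 dst[0x17+4] := {0x5b,0x17,0x85,0x62}
#5 dst[0x20+5] := {0x00,0x62,0xc5,0xb0,0xf6}
query mem[0x29]=0xf6, mem[0x0c]=0x85, mem[0x1a]=0x62, mem[0x0a]=0x5b

MEM[0x29,0x0c,0x1a,0x0a] = f6 85 62 5b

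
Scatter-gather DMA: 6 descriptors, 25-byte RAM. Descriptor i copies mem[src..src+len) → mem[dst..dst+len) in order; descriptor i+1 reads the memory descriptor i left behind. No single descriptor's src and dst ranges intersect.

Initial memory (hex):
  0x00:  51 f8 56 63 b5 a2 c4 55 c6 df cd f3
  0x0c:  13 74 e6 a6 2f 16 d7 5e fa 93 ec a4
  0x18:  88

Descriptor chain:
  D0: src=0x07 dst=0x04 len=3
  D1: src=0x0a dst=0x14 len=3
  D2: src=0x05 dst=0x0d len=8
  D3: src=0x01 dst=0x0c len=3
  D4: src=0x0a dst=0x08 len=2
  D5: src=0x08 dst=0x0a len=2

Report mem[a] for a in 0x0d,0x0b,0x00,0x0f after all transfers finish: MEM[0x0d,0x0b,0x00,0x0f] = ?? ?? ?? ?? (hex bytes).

  after D0: wrote 3B at 0x04 = 55c6df
  after D1: wrote 3B at 0x14 = cdf313
  after D2: wrote 8B at 0x0d = c6df55c6dfcdf313
  after D3: wrote 3B at 0x0c = f85663
  after D4: wrote 2B at 0x08 = cdf3
  after D5: wrote 2B at 0x0a = cdf3
query mem[0x0d]=0x56, mem[0x0b]=0xf3, mem[0x00]=0x51, mem[0x0f]=0x55

MEM[0x0d,0x0b,0x00,0x0f] = 56 f3 51 55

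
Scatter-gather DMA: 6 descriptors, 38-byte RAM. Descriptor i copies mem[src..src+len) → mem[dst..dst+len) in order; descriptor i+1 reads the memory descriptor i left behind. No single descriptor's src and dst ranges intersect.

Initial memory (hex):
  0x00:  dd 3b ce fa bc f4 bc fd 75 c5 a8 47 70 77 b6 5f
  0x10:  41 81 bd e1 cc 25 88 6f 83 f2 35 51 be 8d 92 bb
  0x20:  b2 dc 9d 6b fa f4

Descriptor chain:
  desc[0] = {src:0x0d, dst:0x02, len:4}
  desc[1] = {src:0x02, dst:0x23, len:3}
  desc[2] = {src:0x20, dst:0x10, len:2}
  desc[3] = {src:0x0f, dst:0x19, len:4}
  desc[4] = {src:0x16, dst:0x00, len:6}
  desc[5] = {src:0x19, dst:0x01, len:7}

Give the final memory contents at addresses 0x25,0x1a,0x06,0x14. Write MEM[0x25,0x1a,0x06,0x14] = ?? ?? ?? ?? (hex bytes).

#0 dst[0x02+4] := {0x77,0xb6,0x5f,0x41}
#1 dst[0x23+3] := {0x77,0xb6,0x5f}
#2 dst[0x10+2] := {0xb2,0xdc}
#3 dst[0x19+4] := {0x5f,0xb2,0xdc,0xbd}
#4 dst[0x00+6] := {0x88,0x6f,0x83,0x5f,0xb2,0xdc}
#5 dst[0x01+7] := {0x5f,0xb2,0xdc,0xbd,0x8d,0x92,0xbb}
query mem[0x25]=0x5f, mem[0x1a]=0xb2, mem[0x06]=0x92, mem[0x14]=0xcc

MEM[0x25,0x1a,0x06,0x14] = 5f b2 92 cc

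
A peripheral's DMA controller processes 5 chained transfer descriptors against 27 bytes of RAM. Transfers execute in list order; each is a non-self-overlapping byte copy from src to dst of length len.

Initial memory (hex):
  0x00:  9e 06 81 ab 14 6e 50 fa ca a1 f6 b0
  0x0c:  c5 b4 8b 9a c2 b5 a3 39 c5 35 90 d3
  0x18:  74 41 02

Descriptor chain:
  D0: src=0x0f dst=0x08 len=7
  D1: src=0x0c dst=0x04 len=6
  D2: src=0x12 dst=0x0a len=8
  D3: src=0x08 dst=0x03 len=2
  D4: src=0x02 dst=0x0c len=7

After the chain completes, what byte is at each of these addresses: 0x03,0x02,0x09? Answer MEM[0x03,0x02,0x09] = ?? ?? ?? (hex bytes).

  after D0: wrote 7B at 0x08 = 9ac2b5a339c535
  after D1: wrote 6B at 0x04 = 39c5359ac2b5
  after D2: wrote 8B at 0x0a = a339c53590d37441
  after D3: wrote 2B at 0x03 = c2b5
  after D4: wrote 7B at 0x0c = 81c2b5c5359ac2
query mem[0x03]=0xc2, mem[0x02]=0x81, mem[0x09]=0xb5

MEM[0x03,0x02,0x09] = c2 81 b5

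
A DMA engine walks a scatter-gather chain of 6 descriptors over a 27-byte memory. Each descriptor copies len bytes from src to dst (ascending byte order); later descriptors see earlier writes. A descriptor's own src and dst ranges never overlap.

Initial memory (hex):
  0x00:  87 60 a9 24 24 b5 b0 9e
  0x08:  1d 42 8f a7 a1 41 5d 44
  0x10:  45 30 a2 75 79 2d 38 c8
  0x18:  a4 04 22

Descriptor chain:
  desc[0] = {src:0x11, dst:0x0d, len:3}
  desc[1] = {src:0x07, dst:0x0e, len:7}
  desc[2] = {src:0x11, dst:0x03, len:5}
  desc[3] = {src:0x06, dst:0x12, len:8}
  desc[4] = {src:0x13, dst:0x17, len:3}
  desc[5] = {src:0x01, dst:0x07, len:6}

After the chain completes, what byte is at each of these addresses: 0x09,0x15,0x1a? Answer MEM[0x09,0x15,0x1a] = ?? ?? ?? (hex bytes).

#0 dst[0x0d+3] := {0x30,0xa2,0x75}
#1 dst[0x0e+7] := {0x9e,0x1d,0x42,0x8f,0xa7,0xa1,0x30}
#2 dst[0x03+5] := {0x8f,0xa7,0xa1,0x30,0x2d}
#3 dst[0x12+8] := {0x30,0x2d,0x1d,0x42,0x8f,0xa7,0xa1,0x30}
#4 dst[0x17+3] := {0x2d,0x1d,0x42}
#5 dst[0x07+6] := {0x60,0xa9,0x8f,0xa7,0xa1,0x30}
query mem[0x09]=0x8f, mem[0x15]=0x42, mem[0x1a]=0x22

MEM[0x09,0x15,0x1a] = 8f 42 22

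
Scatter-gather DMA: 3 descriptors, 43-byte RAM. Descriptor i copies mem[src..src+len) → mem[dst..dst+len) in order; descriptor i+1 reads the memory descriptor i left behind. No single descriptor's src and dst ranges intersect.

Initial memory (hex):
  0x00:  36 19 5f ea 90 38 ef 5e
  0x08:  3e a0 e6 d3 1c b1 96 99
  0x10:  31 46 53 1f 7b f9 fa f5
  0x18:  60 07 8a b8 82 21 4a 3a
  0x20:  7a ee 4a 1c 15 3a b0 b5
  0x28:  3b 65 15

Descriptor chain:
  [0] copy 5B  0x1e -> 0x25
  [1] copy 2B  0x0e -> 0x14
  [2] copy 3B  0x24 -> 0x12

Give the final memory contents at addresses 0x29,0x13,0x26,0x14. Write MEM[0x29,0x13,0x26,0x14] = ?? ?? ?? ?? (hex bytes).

D0: mem[0x25..0x29] <- [4a 3a 7a ee 4a]
D1: mem[0x14..0x15] <- [96 99]
D2: mem[0x12..0x14] <- [15 4a 3a]
query mem[0x29]=0x4a, mem[0x13]=0x4a, mem[0x26]=0x3a, mem[0x14]=0x3a

MEM[0x29,0x13,0x26,0x14] = 4a 4a 3a 3a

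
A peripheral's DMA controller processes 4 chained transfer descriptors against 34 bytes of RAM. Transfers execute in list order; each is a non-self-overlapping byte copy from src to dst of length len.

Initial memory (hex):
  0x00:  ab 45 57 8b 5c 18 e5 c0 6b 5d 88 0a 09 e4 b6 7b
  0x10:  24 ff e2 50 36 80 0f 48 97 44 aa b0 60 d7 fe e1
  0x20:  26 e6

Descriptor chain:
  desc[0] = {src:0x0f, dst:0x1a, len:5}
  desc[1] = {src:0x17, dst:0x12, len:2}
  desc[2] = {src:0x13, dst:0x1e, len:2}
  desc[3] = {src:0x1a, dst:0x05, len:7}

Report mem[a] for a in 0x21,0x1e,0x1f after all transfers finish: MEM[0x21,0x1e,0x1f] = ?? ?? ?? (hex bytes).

MEM[0x21,0x1e,0x1f] = e6 97 36

  after D0: wrote 5B at 0x1a = 7b24ffe250
  after D1: wrote 2B at 0x12 = 4897
  after D2: wrote 2B at 0x1e = 9736
  after D3: wrote 7B at 0x05 = 7b24ffe2973626
query mem[0x21]=0xe6, mem[0x1e]=0x97, mem[0x1f]=0x36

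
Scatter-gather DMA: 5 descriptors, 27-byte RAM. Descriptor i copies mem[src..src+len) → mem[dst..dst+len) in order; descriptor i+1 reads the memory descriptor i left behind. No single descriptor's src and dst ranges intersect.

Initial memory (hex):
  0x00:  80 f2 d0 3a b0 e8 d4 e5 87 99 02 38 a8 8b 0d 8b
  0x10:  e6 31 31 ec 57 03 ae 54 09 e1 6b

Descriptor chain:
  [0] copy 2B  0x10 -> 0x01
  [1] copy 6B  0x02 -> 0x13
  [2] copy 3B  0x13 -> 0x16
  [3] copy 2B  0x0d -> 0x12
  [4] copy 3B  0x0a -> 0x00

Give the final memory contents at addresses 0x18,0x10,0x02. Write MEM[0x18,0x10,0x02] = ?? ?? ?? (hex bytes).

MEM[0x18,0x10,0x02] = b0 e6 a8

[0] 0x10->0x01 len=2 : e6 31
[1] 0x02->0x13 len=6 : 31 3a b0 e8 d4 e5
[2] 0x13->0x16 len=3 : 31 3a b0
[3] 0x0d->0x12 len=2 : 8b 0d
[4] 0x0a->0x00 len=3 : 02 38 a8
query mem[0x18]=0xb0, mem[0x10]=0xe6, mem[0x02]=0xa8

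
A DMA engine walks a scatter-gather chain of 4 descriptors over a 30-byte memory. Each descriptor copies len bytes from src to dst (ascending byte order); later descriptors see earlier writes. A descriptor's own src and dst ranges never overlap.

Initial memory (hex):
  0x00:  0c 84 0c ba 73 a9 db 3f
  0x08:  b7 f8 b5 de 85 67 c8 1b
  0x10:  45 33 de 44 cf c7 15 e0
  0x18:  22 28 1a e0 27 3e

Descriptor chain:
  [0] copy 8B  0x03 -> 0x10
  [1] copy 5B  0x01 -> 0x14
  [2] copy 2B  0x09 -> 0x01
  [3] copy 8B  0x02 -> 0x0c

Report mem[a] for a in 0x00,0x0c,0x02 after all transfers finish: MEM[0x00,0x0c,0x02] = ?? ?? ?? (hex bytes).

#0 dst[0x10+8] := {0xba,0x73,0xa9,0xdb,0x3f,0xb7,0xf8,0xb5}
#1 dst[0x14+5] := {0x84,0x0c,0xba,0x73,0xa9}
#2 dst[0x01+2] := {0xf8,0xb5}
#3 dst[0x0c+8] := {0xb5,0xba,0x73,0xa9,0xdb,0x3f,0xb7,0xf8}
query mem[0x00]=0x0c, mem[0x0c]=0xb5, mem[0x02]=0xb5

MEM[0x00,0x0c,0x02] = 0c b5 b5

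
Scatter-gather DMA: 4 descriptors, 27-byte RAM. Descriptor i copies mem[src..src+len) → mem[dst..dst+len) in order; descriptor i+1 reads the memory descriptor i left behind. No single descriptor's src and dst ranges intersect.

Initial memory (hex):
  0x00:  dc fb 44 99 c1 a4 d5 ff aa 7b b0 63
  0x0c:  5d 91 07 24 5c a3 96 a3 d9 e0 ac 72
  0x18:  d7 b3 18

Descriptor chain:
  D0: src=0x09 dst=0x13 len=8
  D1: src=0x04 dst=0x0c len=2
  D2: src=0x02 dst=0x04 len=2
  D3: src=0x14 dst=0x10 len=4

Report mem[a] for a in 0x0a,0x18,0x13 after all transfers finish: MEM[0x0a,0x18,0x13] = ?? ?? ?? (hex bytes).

MEM[0x0a,0x18,0x13] = b0 07 91

D0: mem[0x13..0x1a] <- [7b b0 63 5d 91 07 24 5c]
D1: mem[0x0c..0x0d] <- [c1 a4]
D2: mem[0x04..0x05] <- [44 99]
D3: mem[0x10..0x13] <- [b0 63 5d 91]
query mem[0x0a]=0xb0, mem[0x18]=0x07, mem[0x13]=0x91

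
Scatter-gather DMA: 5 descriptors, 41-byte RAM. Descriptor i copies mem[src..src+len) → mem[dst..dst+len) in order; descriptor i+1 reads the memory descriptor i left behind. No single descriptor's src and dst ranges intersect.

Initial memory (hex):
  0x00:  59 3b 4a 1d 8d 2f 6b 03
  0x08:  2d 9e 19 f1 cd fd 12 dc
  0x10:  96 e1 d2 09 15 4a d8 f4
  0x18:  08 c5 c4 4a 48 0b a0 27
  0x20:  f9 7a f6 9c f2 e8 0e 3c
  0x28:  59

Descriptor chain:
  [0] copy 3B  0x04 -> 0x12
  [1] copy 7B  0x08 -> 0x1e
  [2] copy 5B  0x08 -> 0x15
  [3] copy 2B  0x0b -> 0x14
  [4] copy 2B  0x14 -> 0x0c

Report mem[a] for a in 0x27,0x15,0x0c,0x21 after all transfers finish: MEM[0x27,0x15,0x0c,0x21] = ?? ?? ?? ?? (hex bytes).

MEM[0x27,0x15,0x0c,0x21] = 3c cd f1 f1

#0 dst[0x12+3] := {0x8d,0x2f,0x6b}
#1 dst[0x1e+7] := {0x2d,0x9e,0x19,0xf1,0xcd,0xfd,0x12}
#2 dst[0x15+5] := {0x2d,0x9e,0x19,0xf1,0xcd}
#3 dst[0x14+2] := {0xf1,0xcd}
#4 dst[0x0c+2] := {0xf1,0xcd}
query mem[0x27]=0x3c, mem[0x15]=0xcd, mem[0x0c]=0xf1, mem[0x21]=0xf1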